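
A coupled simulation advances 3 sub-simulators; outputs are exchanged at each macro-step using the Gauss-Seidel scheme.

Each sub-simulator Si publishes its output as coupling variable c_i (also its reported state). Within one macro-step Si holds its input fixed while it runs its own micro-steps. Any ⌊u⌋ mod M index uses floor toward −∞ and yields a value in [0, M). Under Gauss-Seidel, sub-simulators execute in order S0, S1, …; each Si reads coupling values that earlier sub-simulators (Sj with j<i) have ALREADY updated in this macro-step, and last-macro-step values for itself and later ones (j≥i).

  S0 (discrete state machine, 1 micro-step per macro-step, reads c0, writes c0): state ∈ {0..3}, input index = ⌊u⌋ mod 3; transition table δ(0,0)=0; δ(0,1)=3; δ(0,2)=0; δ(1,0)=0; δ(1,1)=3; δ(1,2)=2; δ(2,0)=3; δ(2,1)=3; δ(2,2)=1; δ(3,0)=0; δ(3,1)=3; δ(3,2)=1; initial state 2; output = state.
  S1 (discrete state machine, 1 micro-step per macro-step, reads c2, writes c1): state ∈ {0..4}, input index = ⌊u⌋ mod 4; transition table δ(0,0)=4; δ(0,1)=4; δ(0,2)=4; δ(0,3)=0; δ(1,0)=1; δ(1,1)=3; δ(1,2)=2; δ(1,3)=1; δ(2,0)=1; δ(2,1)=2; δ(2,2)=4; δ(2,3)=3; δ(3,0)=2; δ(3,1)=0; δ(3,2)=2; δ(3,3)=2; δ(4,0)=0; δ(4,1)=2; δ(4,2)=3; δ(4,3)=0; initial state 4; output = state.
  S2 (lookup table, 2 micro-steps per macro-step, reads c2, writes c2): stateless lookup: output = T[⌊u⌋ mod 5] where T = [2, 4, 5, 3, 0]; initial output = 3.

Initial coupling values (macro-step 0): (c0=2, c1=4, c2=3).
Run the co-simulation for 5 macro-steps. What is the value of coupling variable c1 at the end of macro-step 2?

c1 at macro-step 2 = 0

macro 1: S0 reads c0=2 → after 1×micro: 1; S1 reads c2=3 → after 1×micro: 0; S2 reads c2=3 → after 2×micro: 3 ⇒ (c0=1, c1=0, c2=3)
macro 2: S0 reads c0=1 → after 1×micro: 3; S1 reads c2=3 → after 1×micro: 0; S2 reads c2=3 → after 2×micro: 3 ⇒ (c0=3, c1=0, c2=3)
macro 3: S0 reads c0=3 → after 1×micro: 0; S1 reads c2=3 → after 1×micro: 0; S2 reads c2=3 → after 2×micro: 3 ⇒ (c0=0, c1=0, c2=3)
macro 4: S0 reads c0=0 → after 1×micro: 0; S1 reads c2=3 → after 1×micro: 0; S2 reads c2=3 → after 2×micro: 3 ⇒ (c0=0, c1=0, c2=3)
macro 5: S0 reads c0=0 → after 1×micro: 0; S1 reads c2=3 → after 1×micro: 0; S2 reads c2=3 → after 2×micro: 3 ⇒ (c0=0, c1=0, c2=3)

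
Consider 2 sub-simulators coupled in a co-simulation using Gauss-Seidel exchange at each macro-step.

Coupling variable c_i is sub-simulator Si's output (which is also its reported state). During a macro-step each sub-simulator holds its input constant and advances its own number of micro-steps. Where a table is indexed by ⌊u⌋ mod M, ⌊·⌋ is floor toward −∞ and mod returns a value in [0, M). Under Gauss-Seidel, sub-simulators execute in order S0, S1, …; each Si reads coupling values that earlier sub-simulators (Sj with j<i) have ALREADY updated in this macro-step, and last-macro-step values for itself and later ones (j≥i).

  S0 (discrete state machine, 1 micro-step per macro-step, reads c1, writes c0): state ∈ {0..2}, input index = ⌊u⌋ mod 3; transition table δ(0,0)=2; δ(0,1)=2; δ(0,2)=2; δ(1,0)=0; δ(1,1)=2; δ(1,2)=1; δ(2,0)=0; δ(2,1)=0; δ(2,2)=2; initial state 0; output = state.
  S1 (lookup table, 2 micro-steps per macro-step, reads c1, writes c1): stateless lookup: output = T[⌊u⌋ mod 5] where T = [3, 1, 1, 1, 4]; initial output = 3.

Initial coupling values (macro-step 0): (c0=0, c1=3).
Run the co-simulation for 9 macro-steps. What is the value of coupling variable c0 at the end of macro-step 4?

macro 1: S0 reads c1=3 → after 1×micro: 2; S1 reads c1=3 → after 2×micro: 1 ⇒ (c0=2, c1=1)
macro 2: S0 reads c1=1 → after 1×micro: 0; S1 reads c1=1 → after 2×micro: 1 ⇒ (c0=0, c1=1)
macro 3: S0 reads c1=1 → after 1×micro: 2; S1 reads c1=1 → after 2×micro: 1 ⇒ (c0=2, c1=1)
macro 4: S0 reads c1=1 → after 1×micro: 0; S1 reads c1=1 → after 2×micro: 1 ⇒ (c0=0, c1=1)
macro 5: S0 reads c1=1 → after 1×micro: 2; S1 reads c1=1 → after 2×micro: 1 ⇒ (c0=2, c1=1)
macro 6: S0 reads c1=1 → after 1×micro: 0; S1 reads c1=1 → after 2×micro: 1 ⇒ (c0=0, c1=1)
macro 7: S0 reads c1=1 → after 1×micro: 2; S1 reads c1=1 → after 2×micro: 1 ⇒ (c0=2, c1=1)
macro 8: S0 reads c1=1 → after 1×micro: 0; S1 reads c1=1 → after 2×micro: 1 ⇒ (c0=0, c1=1)
macro 9: S0 reads c1=1 → after 1×micro: 2; S1 reads c1=1 → after 2×micro: 1 ⇒ (c0=2, c1=1)

c0 at macro-step 4 = 0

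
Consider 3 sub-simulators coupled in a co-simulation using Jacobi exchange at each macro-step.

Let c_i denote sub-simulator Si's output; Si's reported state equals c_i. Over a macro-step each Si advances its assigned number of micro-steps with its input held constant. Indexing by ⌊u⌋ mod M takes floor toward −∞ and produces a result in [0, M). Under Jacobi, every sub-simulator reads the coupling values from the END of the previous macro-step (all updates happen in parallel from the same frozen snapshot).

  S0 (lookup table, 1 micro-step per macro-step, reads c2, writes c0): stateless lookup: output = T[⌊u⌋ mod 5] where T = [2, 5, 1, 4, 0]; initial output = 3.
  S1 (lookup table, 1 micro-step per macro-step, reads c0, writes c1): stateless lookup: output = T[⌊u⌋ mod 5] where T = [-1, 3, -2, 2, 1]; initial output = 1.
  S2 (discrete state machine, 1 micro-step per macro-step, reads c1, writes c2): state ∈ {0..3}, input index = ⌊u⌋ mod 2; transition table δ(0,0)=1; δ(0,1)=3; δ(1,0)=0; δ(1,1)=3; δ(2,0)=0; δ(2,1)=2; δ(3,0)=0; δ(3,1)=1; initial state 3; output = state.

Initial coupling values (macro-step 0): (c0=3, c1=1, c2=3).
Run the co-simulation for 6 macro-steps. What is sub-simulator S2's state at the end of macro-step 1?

macro 1: S0 reads c2=3 → after 1×micro: 4; S1 reads c0=3 → after 1×micro: 2; S2 reads c1=1 → after 1×micro: 1 ⇒ (c0=4, c1=2, c2=1)
macro 2: S0 reads c2=1 → after 1×micro: 5; S1 reads c0=4 → after 1×micro: 1; S2 reads c1=2 → after 1×micro: 0 ⇒ (c0=5, c1=1, c2=0)
macro 3: S0 reads c2=0 → after 1×micro: 2; S1 reads c0=5 → after 1×micro: -1; S2 reads c1=1 → after 1×micro: 3 ⇒ (c0=2, c1=-1, c2=3)
macro 4: S0 reads c2=3 → after 1×micro: 4; S1 reads c0=2 → after 1×micro: -2; S2 reads c1=-1 → after 1×micro: 1 ⇒ (c0=4, c1=-2, c2=1)
macro 5: S0 reads c2=1 → after 1×micro: 5; S1 reads c0=4 → after 1×micro: 1; S2 reads c1=-2 → after 1×micro: 0 ⇒ (c0=5, c1=1, c2=0)
macro 6: S0 reads c2=0 → after 1×micro: 2; S1 reads c0=5 → after 1×micro: -1; S2 reads c1=1 → after 1×micro: 3 ⇒ (c0=2, c1=-1, c2=3)

S2 state at macro-step 1 = 1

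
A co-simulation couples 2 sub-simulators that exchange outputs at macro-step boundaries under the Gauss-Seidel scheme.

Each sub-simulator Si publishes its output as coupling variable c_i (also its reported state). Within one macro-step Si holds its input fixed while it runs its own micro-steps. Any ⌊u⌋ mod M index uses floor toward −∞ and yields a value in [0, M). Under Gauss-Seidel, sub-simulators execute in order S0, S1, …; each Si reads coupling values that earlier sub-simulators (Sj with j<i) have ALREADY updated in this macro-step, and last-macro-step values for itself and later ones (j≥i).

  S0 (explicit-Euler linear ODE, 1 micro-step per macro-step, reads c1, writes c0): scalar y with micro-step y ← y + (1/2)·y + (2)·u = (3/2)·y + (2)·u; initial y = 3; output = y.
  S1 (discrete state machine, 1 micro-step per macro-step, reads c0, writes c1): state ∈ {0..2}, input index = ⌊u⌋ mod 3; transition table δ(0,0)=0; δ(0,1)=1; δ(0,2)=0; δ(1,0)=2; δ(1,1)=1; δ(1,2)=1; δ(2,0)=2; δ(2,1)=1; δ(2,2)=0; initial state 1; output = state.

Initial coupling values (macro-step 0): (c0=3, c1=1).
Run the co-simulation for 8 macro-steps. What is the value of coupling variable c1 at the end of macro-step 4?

c1 at macro-step 4 = 1

macro 1: S0 reads c1=1 → after 1×micro: 13/2; S1 reads c0=13/2 → after 1×micro: 2 ⇒ (c0=13/2, c1=2)
macro 2: S0 reads c1=2 → after 1×micro: 55/4; S1 reads c0=55/4 → after 1×micro: 1 ⇒ (c0=55/4, c1=1)
macro 3: S0 reads c1=1 → after 1×micro: 181/8; S1 reads c0=181/8 → after 1×micro: 1 ⇒ (c0=181/8, c1=1)
macro 4: S0 reads c1=1 → after 1×micro: 575/16; S1 reads c0=575/16 → after 1×micro: 1 ⇒ (c0=575/16, c1=1)
macro 5: S0 reads c1=1 → after 1×micro: 1789/32; S1 reads c0=1789/32 → after 1×micro: 1 ⇒ (c0=1789/32, c1=1)
macro 6: S0 reads c1=1 → after 1×micro: 5495/64; S1 reads c0=5495/64 → after 1×micro: 1 ⇒ (c0=5495/64, c1=1)
macro 7: S0 reads c1=1 → after 1×micro: 16741/128; S1 reads c0=16741/128 → after 1×micro: 1 ⇒ (c0=16741/128, c1=1)
macro 8: S0 reads c1=1 → after 1×micro: 50735/256; S1 reads c0=50735/256 → after 1×micro: 2 ⇒ (c0=50735/256, c1=2)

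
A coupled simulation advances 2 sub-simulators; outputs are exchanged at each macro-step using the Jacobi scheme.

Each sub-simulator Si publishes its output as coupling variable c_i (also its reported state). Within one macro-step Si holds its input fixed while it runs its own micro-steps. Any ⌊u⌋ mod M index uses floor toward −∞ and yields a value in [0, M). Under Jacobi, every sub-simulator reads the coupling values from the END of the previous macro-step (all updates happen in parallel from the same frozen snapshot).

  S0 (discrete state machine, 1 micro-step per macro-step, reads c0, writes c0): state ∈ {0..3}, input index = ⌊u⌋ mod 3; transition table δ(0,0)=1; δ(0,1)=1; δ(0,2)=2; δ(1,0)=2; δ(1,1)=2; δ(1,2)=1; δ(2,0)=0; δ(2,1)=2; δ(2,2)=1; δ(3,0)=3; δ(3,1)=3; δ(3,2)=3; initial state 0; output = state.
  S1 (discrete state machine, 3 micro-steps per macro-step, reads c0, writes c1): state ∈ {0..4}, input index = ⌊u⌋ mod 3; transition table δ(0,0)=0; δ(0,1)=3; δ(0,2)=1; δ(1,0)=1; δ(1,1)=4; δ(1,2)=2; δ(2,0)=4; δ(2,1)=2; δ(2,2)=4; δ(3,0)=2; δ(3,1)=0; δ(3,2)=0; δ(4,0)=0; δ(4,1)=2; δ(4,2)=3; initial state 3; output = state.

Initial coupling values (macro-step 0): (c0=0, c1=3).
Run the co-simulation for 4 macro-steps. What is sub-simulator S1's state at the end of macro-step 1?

macro 1: S0 reads c0=0 → after 1×micro: 1; S1 reads c0=0 → after 3×micro: 0 ⇒ (c0=1, c1=0)
macro 2: S0 reads c0=1 → after 1×micro: 2; S1 reads c0=1 → after 3×micro: 3 ⇒ (c0=2, c1=3)
macro 3: S0 reads c0=2 → after 1×micro: 1; S1 reads c0=2 → after 3×micro: 2 ⇒ (c0=1, c1=2)
macro 4: S0 reads c0=1 → after 1×micro: 2; S1 reads c0=1 → after 3×micro: 2 ⇒ (c0=2, c1=2)

S1 state at macro-step 1 = 0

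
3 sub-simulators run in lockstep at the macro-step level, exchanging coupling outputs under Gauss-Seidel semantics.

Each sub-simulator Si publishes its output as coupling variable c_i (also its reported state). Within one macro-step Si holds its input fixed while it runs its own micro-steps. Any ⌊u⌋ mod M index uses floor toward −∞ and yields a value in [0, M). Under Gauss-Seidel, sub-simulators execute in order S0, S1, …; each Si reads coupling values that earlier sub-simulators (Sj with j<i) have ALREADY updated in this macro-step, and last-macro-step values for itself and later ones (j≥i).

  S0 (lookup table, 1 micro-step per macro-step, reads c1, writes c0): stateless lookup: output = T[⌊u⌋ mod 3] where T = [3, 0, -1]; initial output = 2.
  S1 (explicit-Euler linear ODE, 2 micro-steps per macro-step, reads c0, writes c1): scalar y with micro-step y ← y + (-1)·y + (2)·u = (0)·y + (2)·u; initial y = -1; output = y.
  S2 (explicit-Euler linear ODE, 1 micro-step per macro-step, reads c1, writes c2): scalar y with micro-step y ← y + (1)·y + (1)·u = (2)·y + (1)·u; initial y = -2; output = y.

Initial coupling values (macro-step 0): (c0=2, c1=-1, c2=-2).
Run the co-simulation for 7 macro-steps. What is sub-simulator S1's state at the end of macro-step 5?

S1 state at macro-step 5 = 6

macro 1: S0 reads c1=-1 → after 1×micro: -1; S1 reads c0=-1 → after 2×micro: -2; S2 reads c1=-2 → after 1×micro: -6 ⇒ (c0=-1, c1=-2, c2=-6)
macro 2: S0 reads c1=-2 → after 1×micro: 0; S1 reads c0=0 → after 2×micro: 0; S2 reads c1=0 → after 1×micro: -12 ⇒ (c0=0, c1=0, c2=-12)
macro 3: S0 reads c1=0 → after 1×micro: 3; S1 reads c0=3 → after 2×micro: 6; S2 reads c1=6 → after 1×micro: -18 ⇒ (c0=3, c1=6, c2=-18)
macro 4: S0 reads c1=6 → after 1×micro: 3; S1 reads c0=3 → after 2×micro: 6; S2 reads c1=6 → after 1×micro: -30 ⇒ (c0=3, c1=6, c2=-30)
macro 5: S0 reads c1=6 → after 1×micro: 3; S1 reads c0=3 → after 2×micro: 6; S2 reads c1=6 → after 1×micro: -54 ⇒ (c0=3, c1=6, c2=-54)
macro 6: S0 reads c1=6 → after 1×micro: 3; S1 reads c0=3 → after 2×micro: 6; S2 reads c1=6 → after 1×micro: -102 ⇒ (c0=3, c1=6, c2=-102)
macro 7: S0 reads c1=6 → after 1×micro: 3; S1 reads c0=3 → after 2×micro: 6; S2 reads c1=6 → after 1×micro: -198 ⇒ (c0=3, c1=6, c2=-198)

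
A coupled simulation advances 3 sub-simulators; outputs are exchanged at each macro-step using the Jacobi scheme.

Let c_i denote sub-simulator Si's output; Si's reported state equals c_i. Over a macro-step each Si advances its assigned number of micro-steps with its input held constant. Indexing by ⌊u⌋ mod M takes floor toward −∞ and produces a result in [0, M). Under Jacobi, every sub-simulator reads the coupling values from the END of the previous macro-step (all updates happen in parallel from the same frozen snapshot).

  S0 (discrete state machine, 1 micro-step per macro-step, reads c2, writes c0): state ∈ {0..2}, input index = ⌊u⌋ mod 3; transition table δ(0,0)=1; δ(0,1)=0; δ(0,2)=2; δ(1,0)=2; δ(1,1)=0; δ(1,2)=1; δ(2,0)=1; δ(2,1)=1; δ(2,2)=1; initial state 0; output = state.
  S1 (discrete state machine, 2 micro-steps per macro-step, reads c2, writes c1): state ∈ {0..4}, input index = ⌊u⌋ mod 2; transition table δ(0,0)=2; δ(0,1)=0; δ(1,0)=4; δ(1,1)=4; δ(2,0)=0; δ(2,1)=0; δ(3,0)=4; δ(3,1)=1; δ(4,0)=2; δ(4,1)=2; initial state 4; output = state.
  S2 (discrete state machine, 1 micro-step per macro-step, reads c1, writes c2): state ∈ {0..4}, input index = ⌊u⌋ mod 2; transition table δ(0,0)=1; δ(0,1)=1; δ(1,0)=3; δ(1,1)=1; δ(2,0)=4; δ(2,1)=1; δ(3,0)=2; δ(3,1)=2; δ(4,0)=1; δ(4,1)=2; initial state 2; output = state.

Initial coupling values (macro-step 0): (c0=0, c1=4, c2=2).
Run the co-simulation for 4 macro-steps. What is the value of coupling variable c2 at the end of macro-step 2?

c2 at macro-step 2 = 1

macro 1: S0 reads c2=2 → after 1×micro: 2; S1 reads c2=2 → after 2×micro: 0; S2 reads c1=4 → after 1×micro: 4 ⇒ (c0=2, c1=0, c2=4)
macro 2: S0 reads c2=4 → after 1×micro: 1; S1 reads c2=4 → after 2×micro: 0; S2 reads c1=0 → after 1×micro: 1 ⇒ (c0=1, c1=0, c2=1)
macro 3: S0 reads c2=1 → after 1×micro: 0; S1 reads c2=1 → after 2×micro: 0; S2 reads c1=0 → after 1×micro: 3 ⇒ (c0=0, c1=0, c2=3)
macro 4: S0 reads c2=3 → after 1×micro: 1; S1 reads c2=3 → after 2×micro: 0; S2 reads c1=0 → after 1×micro: 2 ⇒ (c0=1, c1=0, c2=2)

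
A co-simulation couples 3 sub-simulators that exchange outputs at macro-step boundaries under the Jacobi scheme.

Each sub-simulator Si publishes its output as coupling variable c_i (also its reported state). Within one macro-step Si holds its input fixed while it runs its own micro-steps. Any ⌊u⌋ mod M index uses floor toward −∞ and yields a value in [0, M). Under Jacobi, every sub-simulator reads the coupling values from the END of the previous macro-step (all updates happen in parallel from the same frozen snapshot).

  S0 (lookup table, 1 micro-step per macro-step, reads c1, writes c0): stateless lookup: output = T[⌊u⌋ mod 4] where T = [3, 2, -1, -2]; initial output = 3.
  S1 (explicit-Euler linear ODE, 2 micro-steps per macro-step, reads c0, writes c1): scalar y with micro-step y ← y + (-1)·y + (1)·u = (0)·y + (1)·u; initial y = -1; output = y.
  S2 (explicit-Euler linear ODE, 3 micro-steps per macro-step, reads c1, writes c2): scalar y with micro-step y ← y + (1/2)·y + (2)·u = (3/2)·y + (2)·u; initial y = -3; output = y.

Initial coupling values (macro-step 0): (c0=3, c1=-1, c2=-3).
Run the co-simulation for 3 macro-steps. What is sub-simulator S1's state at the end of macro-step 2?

macro 1: S0 reads c1=-1 → after 1×micro: -2; S1 reads c0=3 → after 2×micro: 3; S2 reads c1=-1 → after 3×micro: -157/8 ⇒ (c0=-2, c1=3, c2=-157/8)
macro 2: S0 reads c1=3 → after 1×micro: -2; S1 reads c0=-2 → after 2×micro: -2; S2 reads c1=3 → after 3×micro: -2415/64 ⇒ (c0=-2, c1=-2, c2=-2415/64)
macro 3: S0 reads c1=-2 → after 1×micro: -1; S1 reads c0=-2 → after 2×micro: -2; S2 reads c1=-2 → after 3×micro: -74933/512 ⇒ (c0=-1, c1=-2, c2=-74933/512)

S1 state at macro-step 2 = -2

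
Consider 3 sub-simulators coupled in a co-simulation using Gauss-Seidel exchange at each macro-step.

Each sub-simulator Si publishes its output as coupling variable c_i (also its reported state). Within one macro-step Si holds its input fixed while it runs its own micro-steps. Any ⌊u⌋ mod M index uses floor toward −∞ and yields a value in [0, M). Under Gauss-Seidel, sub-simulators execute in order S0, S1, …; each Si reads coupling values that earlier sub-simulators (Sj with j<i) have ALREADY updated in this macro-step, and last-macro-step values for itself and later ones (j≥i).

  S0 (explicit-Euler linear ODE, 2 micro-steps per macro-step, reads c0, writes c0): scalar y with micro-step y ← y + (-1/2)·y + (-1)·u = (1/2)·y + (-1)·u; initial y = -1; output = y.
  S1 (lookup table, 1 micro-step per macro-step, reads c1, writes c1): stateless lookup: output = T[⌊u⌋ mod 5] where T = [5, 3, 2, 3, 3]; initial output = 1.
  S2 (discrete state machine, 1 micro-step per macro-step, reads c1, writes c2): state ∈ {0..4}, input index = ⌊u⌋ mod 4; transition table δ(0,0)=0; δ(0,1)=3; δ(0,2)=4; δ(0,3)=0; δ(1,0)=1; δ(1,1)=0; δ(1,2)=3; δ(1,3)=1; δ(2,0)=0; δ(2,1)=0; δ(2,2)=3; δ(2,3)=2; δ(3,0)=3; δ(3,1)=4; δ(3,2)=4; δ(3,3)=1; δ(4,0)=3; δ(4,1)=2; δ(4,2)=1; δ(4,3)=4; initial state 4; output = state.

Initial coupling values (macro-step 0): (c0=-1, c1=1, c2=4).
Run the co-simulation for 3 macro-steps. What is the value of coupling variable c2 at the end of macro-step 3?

macro 1: S0 reads c0=-1 → after 2×micro: 5/4; S1 reads c1=1 → after 1×micro: 3; S2 reads c1=3 → after 1×micro: 4 ⇒ (c0=5/4, c1=3, c2=4)
macro 2: S0 reads c0=5/4 → after 2×micro: -25/16; S1 reads c1=3 → after 1×micro: 3; S2 reads c1=3 → after 1×micro: 4 ⇒ (c0=-25/16, c1=3, c2=4)
macro 3: S0 reads c0=-25/16 → after 2×micro: 125/64; S1 reads c1=3 → after 1×micro: 3; S2 reads c1=3 → after 1×micro: 4 ⇒ (c0=125/64, c1=3, c2=4)

c2 at macro-step 3 = 4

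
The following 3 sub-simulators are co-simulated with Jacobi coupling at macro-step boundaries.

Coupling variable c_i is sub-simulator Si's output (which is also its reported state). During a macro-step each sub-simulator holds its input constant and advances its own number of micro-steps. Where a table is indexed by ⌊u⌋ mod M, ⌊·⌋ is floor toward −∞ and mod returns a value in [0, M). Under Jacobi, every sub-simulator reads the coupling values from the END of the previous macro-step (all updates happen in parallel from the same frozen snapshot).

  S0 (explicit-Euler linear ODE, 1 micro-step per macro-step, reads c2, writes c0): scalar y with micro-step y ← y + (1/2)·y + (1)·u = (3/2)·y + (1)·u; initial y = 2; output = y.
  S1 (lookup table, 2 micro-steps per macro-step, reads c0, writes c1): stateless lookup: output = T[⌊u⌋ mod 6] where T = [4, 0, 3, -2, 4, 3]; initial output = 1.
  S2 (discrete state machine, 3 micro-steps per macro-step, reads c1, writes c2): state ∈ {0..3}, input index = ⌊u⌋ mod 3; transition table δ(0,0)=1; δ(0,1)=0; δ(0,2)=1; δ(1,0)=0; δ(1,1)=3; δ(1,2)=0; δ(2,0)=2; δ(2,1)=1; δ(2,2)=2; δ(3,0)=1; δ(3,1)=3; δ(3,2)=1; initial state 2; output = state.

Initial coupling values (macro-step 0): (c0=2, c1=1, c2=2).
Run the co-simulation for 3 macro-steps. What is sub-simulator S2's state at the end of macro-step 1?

macro 1: S0 reads c2=2 → after 1×micro: 5; S1 reads c0=2 → after 2×micro: 3; S2 reads c1=1 → after 3×micro: 3 ⇒ (c0=5, c1=3, c2=3)
macro 2: S0 reads c2=3 → after 1×micro: 21/2; S1 reads c0=5 → after 2×micro: 3; S2 reads c1=3 → after 3×micro: 1 ⇒ (c0=21/2, c1=3, c2=1)
macro 3: S0 reads c2=1 → after 1×micro: 67/4; S1 reads c0=21/2 → after 2×micro: 4; S2 reads c1=3 → after 3×micro: 0 ⇒ (c0=67/4, c1=4, c2=0)

S2 state at macro-step 1 = 3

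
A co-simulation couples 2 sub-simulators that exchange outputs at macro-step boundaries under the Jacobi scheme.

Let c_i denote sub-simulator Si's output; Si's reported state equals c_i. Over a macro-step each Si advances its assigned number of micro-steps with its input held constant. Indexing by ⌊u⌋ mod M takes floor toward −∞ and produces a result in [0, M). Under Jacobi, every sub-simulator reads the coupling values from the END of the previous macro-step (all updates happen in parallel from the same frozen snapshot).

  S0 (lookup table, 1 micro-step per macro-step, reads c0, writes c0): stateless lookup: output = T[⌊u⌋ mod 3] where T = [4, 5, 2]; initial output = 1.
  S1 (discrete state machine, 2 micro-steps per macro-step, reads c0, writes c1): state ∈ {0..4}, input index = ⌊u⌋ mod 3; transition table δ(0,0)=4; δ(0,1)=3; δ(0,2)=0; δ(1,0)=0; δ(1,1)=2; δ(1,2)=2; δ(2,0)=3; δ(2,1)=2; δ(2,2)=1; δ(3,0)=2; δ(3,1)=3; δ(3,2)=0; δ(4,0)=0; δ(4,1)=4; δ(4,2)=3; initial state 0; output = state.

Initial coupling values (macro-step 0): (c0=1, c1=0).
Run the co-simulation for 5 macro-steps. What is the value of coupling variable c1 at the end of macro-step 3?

macro 1: S0 reads c0=1 → after 1×micro: 5; S1 reads c0=1 → after 2×micro: 3 ⇒ (c0=5, c1=3)
macro 2: S0 reads c0=5 → after 1×micro: 2; S1 reads c0=5 → after 2×micro: 0 ⇒ (c0=2, c1=0)
macro 3: S0 reads c0=2 → after 1×micro: 2; S1 reads c0=2 → after 2×micro: 0 ⇒ (c0=2, c1=0)
macro 4: S0 reads c0=2 → after 1×micro: 2; S1 reads c0=2 → after 2×micro: 0 ⇒ (c0=2, c1=0)
macro 5: S0 reads c0=2 → after 1×micro: 2; S1 reads c0=2 → after 2×micro: 0 ⇒ (c0=2, c1=0)

c1 at macro-step 3 = 0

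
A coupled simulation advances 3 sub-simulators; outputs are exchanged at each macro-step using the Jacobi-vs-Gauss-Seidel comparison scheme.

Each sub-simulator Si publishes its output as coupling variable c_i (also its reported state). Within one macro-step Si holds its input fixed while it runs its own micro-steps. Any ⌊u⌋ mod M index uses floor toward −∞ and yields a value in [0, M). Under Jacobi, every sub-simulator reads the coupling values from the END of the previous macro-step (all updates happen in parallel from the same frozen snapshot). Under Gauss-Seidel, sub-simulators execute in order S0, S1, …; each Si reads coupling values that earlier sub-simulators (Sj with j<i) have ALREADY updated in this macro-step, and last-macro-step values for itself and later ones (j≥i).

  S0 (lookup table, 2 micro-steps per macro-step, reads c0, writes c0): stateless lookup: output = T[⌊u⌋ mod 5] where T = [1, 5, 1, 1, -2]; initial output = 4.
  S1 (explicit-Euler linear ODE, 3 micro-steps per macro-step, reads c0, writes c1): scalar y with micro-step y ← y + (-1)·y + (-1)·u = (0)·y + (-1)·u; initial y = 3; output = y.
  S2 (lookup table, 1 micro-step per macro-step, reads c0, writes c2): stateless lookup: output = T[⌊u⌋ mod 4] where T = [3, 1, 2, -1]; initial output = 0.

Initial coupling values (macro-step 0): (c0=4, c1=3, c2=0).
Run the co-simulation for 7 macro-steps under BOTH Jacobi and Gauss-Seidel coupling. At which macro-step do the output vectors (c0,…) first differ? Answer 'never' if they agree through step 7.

[Jacobi] macro 1: S0 reads c0=4 → after 2×micro: -2; S1 reads c0=4 → after 3×micro: -4; S2 reads c0=4 → after 1×micro: 3 ⇒ (c0=-2, c1=-4, c2=3)
[Jacobi] macro 2: S0 reads c0=-2 → after 2×micro: 1; S1 reads c0=-2 → after 3×micro: 2; S2 reads c0=-2 → after 1×micro: 2 ⇒ (c0=1, c1=2, c2=2)
[Jacobi] macro 3: S0 reads c0=1 → after 2×micro: 5; S1 reads c0=1 → after 3×micro: -1; S2 reads c0=1 → after 1×micro: 1 ⇒ (c0=5, c1=-1, c2=1)
[Jacobi] macro 4: S0 reads c0=5 → after 2×micro: 1; S1 reads c0=5 → after 3×micro: -5; S2 reads c0=5 → after 1×micro: 1 ⇒ (c0=1, c1=-5, c2=1)
[Jacobi] macro 5: S0 reads c0=1 → after 2×micro: 5; S1 reads c0=1 → after 3×micro: -1; S2 reads c0=1 → after 1×micro: 1 ⇒ (c0=5, c1=-1, c2=1)
[Jacobi] macro 6: S0 reads c0=5 → after 2×micro: 1; S1 reads c0=5 → after 3×micro: -5; S2 reads c0=5 → after 1×micro: 1 ⇒ (c0=1, c1=-5, c2=1)
[Jacobi] macro 7: S0 reads c0=1 → after 2×micro: 5; S1 reads c0=1 → after 3×micro: -1; S2 reads c0=1 → after 1×micro: 1 ⇒ (c0=5, c1=-1, c2=1)
[Gauss-Seidel] macro 1: S0 reads c0=4 → after 2×micro: -2; S1 reads c0=-2 → after 3×micro: 2; S2 reads c0=-2 → after 1×micro: 2 ⇒ (c0=-2, c1=2, c2=2)
[Gauss-Seidel] macro 2: S0 reads c0=-2 → after 2×micro: 1; S1 reads c0=1 → after 3×micro: -1; S2 reads c0=1 → after 1×micro: 1 ⇒ (c0=1, c1=-1, c2=1)
[Gauss-Seidel] macro 3: S0 reads c0=1 → after 2×micro: 5; S1 reads c0=5 → after 3×micro: -5; S2 reads c0=5 → after 1×micro: 1 ⇒ (c0=5, c1=-5, c2=1)
[Gauss-Seidel] macro 4: S0 reads c0=5 → after 2×micro: 1; S1 reads c0=1 → after 3×micro: -1; S2 reads c0=1 → after 1×micro: 1 ⇒ (c0=1, c1=-1, c2=1)
[Gauss-Seidel] macro 5: S0 reads c0=1 → after 2×micro: 5; S1 reads c0=5 → after 3×micro: -5; S2 reads c0=5 → after 1×micro: 1 ⇒ (c0=5, c1=-5, c2=1)
[Gauss-Seidel] macro 6: S0 reads c0=5 → after 2×micro: 1; S1 reads c0=1 → after 3×micro: -1; S2 reads c0=1 → after 1×micro: 1 ⇒ (c0=1, c1=-1, c2=1)
[Gauss-Seidel] macro 7: S0 reads c0=1 → after 2×micro: 5; S1 reads c0=5 → after 3×micro: -5; S2 reads c0=5 → after 1×micro: 1 ⇒ (c0=5, c1=-5, c2=1)

first divergence at macro-step: 1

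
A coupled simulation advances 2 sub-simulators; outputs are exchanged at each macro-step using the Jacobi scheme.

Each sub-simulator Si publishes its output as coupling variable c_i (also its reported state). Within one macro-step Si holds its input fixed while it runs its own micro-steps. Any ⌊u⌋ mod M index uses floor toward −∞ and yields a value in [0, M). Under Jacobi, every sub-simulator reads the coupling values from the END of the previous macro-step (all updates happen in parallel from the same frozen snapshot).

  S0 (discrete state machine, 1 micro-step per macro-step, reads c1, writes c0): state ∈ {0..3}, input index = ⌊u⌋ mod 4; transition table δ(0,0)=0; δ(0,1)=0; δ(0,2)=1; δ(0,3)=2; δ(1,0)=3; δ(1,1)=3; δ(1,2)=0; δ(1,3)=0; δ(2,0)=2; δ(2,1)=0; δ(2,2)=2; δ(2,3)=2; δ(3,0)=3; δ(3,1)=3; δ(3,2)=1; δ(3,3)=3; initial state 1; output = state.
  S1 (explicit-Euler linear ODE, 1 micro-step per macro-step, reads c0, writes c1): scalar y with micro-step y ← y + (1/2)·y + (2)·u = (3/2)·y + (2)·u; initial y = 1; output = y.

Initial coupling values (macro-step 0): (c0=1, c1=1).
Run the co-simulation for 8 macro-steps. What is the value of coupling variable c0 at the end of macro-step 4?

macro 1: S0 reads c1=1 → after 1×micro: 3; S1 reads c0=1 → after 1×micro: 7/2 ⇒ (c0=3, c1=7/2)
macro 2: S0 reads c1=7/2 → after 1×micro: 3; S1 reads c0=3 → after 1×micro: 45/4 ⇒ (c0=3, c1=45/4)
macro 3: S0 reads c1=45/4 → after 1×micro: 3; S1 reads c0=3 → after 1×micro: 183/8 ⇒ (c0=3, c1=183/8)
macro 4: S0 reads c1=183/8 → after 1×micro: 1; S1 reads c0=3 → after 1×micro: 645/16 ⇒ (c0=1, c1=645/16)
macro 5: S0 reads c1=645/16 → after 1×micro: 3; S1 reads c0=1 → after 1×micro: 1999/32 ⇒ (c0=3, c1=1999/32)
macro 6: S0 reads c1=1999/32 → after 1×micro: 1; S1 reads c0=3 → after 1×micro: 6381/64 ⇒ (c0=1, c1=6381/64)
macro 7: S0 reads c1=6381/64 → after 1×micro: 0; S1 reads c0=1 → after 1×micro: 19399/128 ⇒ (c0=0, c1=19399/128)
macro 8: S0 reads c1=19399/128 → after 1×micro: 2; S1 reads c0=0 → after 1×micro: 58197/256 ⇒ (c0=2, c1=58197/256)

c0 at macro-step 4 = 1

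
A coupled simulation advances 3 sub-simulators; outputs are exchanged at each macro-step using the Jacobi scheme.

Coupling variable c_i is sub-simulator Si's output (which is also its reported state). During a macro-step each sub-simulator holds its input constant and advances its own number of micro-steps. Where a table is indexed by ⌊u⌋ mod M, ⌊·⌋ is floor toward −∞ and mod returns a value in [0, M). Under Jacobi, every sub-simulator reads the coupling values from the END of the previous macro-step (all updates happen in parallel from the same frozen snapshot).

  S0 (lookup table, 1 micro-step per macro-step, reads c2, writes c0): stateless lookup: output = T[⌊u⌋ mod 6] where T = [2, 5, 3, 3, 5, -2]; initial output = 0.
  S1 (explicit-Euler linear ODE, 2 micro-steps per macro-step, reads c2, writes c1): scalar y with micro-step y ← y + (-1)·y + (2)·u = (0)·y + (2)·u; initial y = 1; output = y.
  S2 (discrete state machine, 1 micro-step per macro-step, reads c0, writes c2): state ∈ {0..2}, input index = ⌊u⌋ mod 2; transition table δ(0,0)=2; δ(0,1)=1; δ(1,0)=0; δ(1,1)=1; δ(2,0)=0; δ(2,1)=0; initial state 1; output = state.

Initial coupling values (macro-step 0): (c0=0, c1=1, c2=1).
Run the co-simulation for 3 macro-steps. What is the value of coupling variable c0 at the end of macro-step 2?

macro 1: S0 reads c2=1 → after 1×micro: 5; S1 reads c2=1 → after 2×micro: 2; S2 reads c0=0 → after 1×micro: 0 ⇒ (c0=5, c1=2, c2=0)
macro 2: S0 reads c2=0 → after 1×micro: 2; S1 reads c2=0 → after 2×micro: 0; S2 reads c0=5 → after 1×micro: 1 ⇒ (c0=2, c1=0, c2=1)
macro 3: S0 reads c2=1 → after 1×micro: 5; S1 reads c2=1 → after 2×micro: 2; S2 reads c0=2 → after 1×micro: 0 ⇒ (c0=5, c1=2, c2=0)

c0 at macro-step 2 = 2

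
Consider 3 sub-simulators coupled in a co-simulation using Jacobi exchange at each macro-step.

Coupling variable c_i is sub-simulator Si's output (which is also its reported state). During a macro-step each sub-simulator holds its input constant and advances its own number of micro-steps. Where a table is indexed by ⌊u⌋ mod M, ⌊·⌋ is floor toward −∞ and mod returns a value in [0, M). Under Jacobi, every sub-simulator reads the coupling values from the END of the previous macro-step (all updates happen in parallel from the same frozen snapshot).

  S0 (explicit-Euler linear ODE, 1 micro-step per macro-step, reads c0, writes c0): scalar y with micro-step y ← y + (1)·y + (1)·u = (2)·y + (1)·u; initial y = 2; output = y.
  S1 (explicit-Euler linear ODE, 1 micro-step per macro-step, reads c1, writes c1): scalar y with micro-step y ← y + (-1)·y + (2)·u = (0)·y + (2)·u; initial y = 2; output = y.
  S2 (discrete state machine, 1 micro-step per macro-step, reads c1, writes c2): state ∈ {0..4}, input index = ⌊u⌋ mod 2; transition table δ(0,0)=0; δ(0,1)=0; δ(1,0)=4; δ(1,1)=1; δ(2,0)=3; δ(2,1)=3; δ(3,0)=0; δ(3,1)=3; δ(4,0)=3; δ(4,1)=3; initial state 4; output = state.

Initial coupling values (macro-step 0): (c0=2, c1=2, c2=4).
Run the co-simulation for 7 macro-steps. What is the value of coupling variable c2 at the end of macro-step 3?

macro 1: S0 reads c0=2 → after 1×micro: 6; S1 reads c1=2 → after 1×micro: 4; S2 reads c1=2 → after 1×micro: 3 ⇒ (c0=6, c1=4, c2=3)
macro 2: S0 reads c0=6 → after 1×micro: 18; S1 reads c1=4 → after 1×micro: 8; S2 reads c1=4 → after 1×micro: 0 ⇒ (c0=18, c1=8, c2=0)
macro 3: S0 reads c0=18 → after 1×micro: 54; S1 reads c1=8 → after 1×micro: 16; S2 reads c1=8 → after 1×micro: 0 ⇒ (c0=54, c1=16, c2=0)
macro 4: S0 reads c0=54 → after 1×micro: 162; S1 reads c1=16 → after 1×micro: 32; S2 reads c1=16 → after 1×micro: 0 ⇒ (c0=162, c1=32, c2=0)
macro 5: S0 reads c0=162 → after 1×micro: 486; S1 reads c1=32 → after 1×micro: 64; S2 reads c1=32 → after 1×micro: 0 ⇒ (c0=486, c1=64, c2=0)
macro 6: S0 reads c0=486 → after 1×micro: 1458; S1 reads c1=64 → after 1×micro: 128; S2 reads c1=64 → after 1×micro: 0 ⇒ (c0=1458, c1=128, c2=0)
macro 7: S0 reads c0=1458 → after 1×micro: 4374; S1 reads c1=128 → after 1×micro: 256; S2 reads c1=128 → after 1×micro: 0 ⇒ (c0=4374, c1=256, c2=0)

c2 at macro-step 3 = 0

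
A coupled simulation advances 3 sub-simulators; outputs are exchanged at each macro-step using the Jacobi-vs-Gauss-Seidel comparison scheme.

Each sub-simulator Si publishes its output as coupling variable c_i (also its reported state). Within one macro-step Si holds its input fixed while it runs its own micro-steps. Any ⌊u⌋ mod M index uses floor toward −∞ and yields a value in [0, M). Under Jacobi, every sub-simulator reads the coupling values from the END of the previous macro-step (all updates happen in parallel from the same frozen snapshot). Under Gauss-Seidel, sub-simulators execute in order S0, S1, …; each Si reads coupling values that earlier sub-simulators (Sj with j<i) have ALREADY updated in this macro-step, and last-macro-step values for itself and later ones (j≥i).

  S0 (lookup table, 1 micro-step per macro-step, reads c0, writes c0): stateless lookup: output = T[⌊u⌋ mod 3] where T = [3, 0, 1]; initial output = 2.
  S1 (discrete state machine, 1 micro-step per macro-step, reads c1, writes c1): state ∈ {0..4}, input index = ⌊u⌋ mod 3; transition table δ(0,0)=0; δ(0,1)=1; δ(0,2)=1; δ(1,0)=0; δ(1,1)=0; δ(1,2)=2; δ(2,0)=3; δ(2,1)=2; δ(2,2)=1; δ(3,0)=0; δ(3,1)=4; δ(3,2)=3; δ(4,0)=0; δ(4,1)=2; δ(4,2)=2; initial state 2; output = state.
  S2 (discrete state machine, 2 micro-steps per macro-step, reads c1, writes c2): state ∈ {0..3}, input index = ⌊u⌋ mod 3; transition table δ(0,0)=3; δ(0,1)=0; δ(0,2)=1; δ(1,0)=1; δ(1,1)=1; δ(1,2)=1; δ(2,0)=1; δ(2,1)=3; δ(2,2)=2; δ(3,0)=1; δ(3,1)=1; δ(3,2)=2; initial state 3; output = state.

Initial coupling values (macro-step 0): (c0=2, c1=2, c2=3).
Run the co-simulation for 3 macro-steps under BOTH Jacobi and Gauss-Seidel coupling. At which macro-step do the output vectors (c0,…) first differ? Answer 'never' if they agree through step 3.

[Jacobi] macro 1: S0 reads c0=2 → after 1×micro: 1; S1 reads c1=2 → after 1×micro: 1; S2 reads c1=2 → after 2×micro: 2 ⇒ (c0=1, c1=1, c2=2)
[Jacobi] macro 2: S0 reads c0=1 → after 1×micro: 0; S1 reads c1=1 → after 1×micro: 0; S2 reads c1=1 → after 2×micro: 1 ⇒ (c0=0, c1=0, c2=1)
[Jacobi] macro 3: S0 reads c0=0 → after 1×micro: 3; S1 reads c1=0 → after 1×micro: 0; S2 reads c1=0 → after 2×micro: 1 ⇒ (c0=3, c1=0, c2=1)
[Gauss-Seidel] macro 1: S0 reads c0=2 → after 1×micro: 1; S1 reads c1=2 → after 1×micro: 1; S2 reads c1=1 → after 2×micro: 1 ⇒ (c0=1, c1=1, c2=1)
[Gauss-Seidel] macro 2: S0 reads c0=1 → after 1×micro: 0; S1 reads c1=1 → after 1×micro: 0; S2 reads c1=0 → after 2×micro: 1 ⇒ (c0=0, c1=0, c2=1)
[Gauss-Seidel] macro 3: S0 reads c0=0 → after 1×micro: 3; S1 reads c1=0 → after 1×micro: 0; S2 reads c1=0 → after 2×micro: 1 ⇒ (c0=3, c1=0, c2=1)

first divergence at macro-step: 1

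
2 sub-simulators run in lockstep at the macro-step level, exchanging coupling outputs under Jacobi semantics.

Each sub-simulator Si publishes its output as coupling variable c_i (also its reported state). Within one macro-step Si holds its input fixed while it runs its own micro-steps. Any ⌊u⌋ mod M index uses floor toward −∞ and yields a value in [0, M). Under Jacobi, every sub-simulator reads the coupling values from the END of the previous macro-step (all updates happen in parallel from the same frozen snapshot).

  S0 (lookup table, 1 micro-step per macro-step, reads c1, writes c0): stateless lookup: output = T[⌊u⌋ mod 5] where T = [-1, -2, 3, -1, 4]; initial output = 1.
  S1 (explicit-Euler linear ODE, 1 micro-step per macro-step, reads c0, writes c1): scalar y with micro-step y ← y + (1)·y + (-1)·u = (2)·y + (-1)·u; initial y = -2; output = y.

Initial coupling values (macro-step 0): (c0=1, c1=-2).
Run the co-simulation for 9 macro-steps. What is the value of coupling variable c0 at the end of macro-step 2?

c0 at macro-step 2 = -1

macro 1: S0 reads c1=-2 → after 1×micro: -1; S1 reads c0=1 → after 1×micro: -5 ⇒ (c0=-1, c1=-5)
macro 2: S0 reads c1=-5 → after 1×micro: -1; S1 reads c0=-1 → after 1×micro: -9 ⇒ (c0=-1, c1=-9)
macro 3: S0 reads c1=-9 → after 1×micro: -2; S1 reads c0=-1 → after 1×micro: -17 ⇒ (c0=-2, c1=-17)
macro 4: S0 reads c1=-17 → after 1×micro: -1; S1 reads c0=-2 → after 1×micro: -32 ⇒ (c0=-1, c1=-32)
macro 5: S0 reads c1=-32 → after 1×micro: -1; S1 reads c0=-1 → after 1×micro: -63 ⇒ (c0=-1, c1=-63)
macro 6: S0 reads c1=-63 → after 1×micro: 3; S1 reads c0=-1 → after 1×micro: -125 ⇒ (c0=3, c1=-125)
macro 7: S0 reads c1=-125 → after 1×micro: -1; S1 reads c0=3 → after 1×micro: -253 ⇒ (c0=-1, c1=-253)
macro 8: S0 reads c1=-253 → after 1×micro: 3; S1 reads c0=-1 → after 1×micro: -505 ⇒ (c0=3, c1=-505)
macro 9: S0 reads c1=-505 → after 1×micro: -1; S1 reads c0=3 → after 1×micro: -1013 ⇒ (c0=-1, c1=-1013)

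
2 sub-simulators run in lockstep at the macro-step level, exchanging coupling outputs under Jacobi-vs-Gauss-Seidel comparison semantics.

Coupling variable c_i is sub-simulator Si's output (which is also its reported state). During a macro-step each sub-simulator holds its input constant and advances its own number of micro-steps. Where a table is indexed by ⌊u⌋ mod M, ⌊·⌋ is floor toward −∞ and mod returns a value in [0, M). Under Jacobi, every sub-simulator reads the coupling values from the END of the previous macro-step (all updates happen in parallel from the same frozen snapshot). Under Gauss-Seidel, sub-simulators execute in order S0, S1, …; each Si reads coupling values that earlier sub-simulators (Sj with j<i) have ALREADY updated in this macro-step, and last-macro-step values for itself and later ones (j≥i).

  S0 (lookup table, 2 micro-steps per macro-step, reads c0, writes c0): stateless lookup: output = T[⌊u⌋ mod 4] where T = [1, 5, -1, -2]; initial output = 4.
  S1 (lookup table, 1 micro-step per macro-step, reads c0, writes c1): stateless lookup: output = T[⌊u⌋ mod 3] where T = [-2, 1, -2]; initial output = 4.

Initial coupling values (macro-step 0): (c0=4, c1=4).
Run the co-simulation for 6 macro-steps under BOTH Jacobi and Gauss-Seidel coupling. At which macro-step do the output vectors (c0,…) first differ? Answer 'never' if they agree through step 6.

[Jacobi] macro 1: S0 reads c0=4 → after 2×micro: 1; S1 reads c0=4 → after 1×micro: 1 ⇒ (c0=1, c1=1)
[Jacobi] macro 2: S0 reads c0=1 → after 2×micro: 5; S1 reads c0=1 → after 1×micro: 1 ⇒ (c0=5, c1=1)
[Jacobi] macro 3: S0 reads c0=5 → after 2×micro: 5; S1 reads c0=5 → after 1×micro: -2 ⇒ (c0=5, c1=-2)
[Jacobi] macro 4: S0 reads c0=5 → after 2×micro: 5; S1 reads c0=5 → after 1×micro: -2 ⇒ (c0=5, c1=-2)
[Jacobi] macro 5: S0 reads c0=5 → after 2×micro: 5; S1 reads c0=5 → after 1×micro: -2 ⇒ (c0=5, c1=-2)
[Jacobi] macro 6: S0 reads c0=5 → after 2×micro: 5; S1 reads c0=5 → after 1×micro: -2 ⇒ (c0=5, c1=-2)
[Gauss-Seidel] macro 1: S0 reads c0=4 → after 2×micro: 1; S1 reads c0=1 → after 1×micro: 1 ⇒ (c0=1, c1=1)
[Gauss-Seidel] macro 2: S0 reads c0=1 → after 2×micro: 5; S1 reads c0=5 → after 1×micro: -2 ⇒ (c0=5, c1=-2)
[Gauss-Seidel] macro 3: S0 reads c0=5 → after 2×micro: 5; S1 reads c0=5 → after 1×micro: -2 ⇒ (c0=5, c1=-2)
[Gauss-Seidel] macro 4: S0 reads c0=5 → after 2×micro: 5; S1 reads c0=5 → after 1×micro: -2 ⇒ (c0=5, c1=-2)
[Gauss-Seidel] macro 5: S0 reads c0=5 → after 2×micro: 5; S1 reads c0=5 → after 1×micro: -2 ⇒ (c0=5, c1=-2)
[Gauss-Seidel] macro 6: S0 reads c0=5 → after 2×micro: 5; S1 reads c0=5 → after 1×micro: -2 ⇒ (c0=5, c1=-2)

first divergence at macro-step: 2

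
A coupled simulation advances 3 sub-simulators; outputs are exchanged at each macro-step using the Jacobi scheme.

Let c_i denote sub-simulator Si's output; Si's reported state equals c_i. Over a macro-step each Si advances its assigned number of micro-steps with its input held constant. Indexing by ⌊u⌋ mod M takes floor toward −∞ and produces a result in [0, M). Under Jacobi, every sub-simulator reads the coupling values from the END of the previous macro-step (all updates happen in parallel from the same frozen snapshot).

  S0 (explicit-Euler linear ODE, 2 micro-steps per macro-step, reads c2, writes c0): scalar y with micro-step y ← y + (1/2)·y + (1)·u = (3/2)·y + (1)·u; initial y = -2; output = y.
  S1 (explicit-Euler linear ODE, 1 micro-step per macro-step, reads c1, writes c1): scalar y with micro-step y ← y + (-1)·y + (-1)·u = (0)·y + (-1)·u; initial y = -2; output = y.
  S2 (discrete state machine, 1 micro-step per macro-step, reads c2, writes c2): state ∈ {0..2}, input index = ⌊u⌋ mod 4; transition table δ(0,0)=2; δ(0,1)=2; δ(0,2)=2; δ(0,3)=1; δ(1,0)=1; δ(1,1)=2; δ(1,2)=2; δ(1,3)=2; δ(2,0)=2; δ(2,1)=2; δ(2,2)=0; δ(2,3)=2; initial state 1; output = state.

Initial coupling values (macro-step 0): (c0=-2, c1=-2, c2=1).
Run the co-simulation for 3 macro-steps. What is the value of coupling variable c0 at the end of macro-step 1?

macro 1: S0 reads c2=1 → after 2×micro: -2; S1 reads c1=-2 → after 1×micro: 2; S2 reads c2=1 → after 1×micro: 2 ⇒ (c0=-2, c1=2, c2=2)
macro 2: S0 reads c2=2 → after 2×micro: 1/2; S1 reads c1=2 → after 1×micro: -2; S2 reads c2=2 → after 1×micro: 0 ⇒ (c0=1/2, c1=-2, c2=0)
macro 3: S0 reads c2=0 → after 2×micro: 9/8; S1 reads c1=-2 → after 1×micro: 2; S2 reads c2=0 → after 1×micro: 2 ⇒ (c0=9/8, c1=2, c2=2)

c0 at macro-step 1 = -2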